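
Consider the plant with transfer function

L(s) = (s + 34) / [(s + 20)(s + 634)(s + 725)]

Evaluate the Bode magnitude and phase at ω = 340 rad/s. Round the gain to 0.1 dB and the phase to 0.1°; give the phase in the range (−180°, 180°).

-115.2 dB, -55.7°

At s = jω = j340:
zero (s+34): 34 + j340 → |·| = √(34²+340²) = √116756 ≈ 341.7, ∠ = arctan(340/34) ≈ 84.29°
pole (s+20): 20 + j340 → |·| = √(20²+340²) = √116000 ≈ 340.59, ∠ = arctan(340/20) ≈ 86.63°
pole (s+634): 634 + j340 → |·| = √(634²+340²) = √517556 ≈ 719.41, ∠ = arctan(340/634) ≈ 28.20°
pole (s+725): 725 + j340 → |·| = √(725²+340²) = √641225 ≈ 800.77, ∠ = arctan(340/725) ≈ 25.12°
|L| = 1 · 341.7 / 1.9621e+08 ≈ 1.7415e-06
Gain = 20 log₁₀(1.7415e-06) ≈ -115.18 dB
∠L = 84.29° − 139.95° = -55.66°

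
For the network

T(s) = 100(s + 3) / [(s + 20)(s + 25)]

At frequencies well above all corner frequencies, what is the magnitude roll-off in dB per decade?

-20 dB/decade

Each pole contributes −20 dB/decade at high frequency; each zero contributes +20 dB/decade.
Net: 1 zero(s) − 2 pole(s) → -20 dB/decade.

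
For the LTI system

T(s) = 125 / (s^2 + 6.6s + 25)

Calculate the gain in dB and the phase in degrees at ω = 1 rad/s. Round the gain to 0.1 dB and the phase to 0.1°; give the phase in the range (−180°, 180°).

At s = jω = j1:
quadratic: (j1)² + 6.6·j1 + 25 = 24 + j6.6 → |·| ≈ 24.891, ∠ ≈ 15.38°
|T| = 125 / 24.891 ≈ 5.0219
Gain = 20 log₁₀(5.0219) ≈ 14.02 dB
∠T = 0.00° − 15.38° = -15.38°

14.0 dB, -15.4°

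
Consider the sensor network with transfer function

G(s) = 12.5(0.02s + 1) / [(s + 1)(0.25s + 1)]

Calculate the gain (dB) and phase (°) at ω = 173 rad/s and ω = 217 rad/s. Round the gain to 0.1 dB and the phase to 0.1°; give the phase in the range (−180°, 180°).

At ω = 173 rad/s:
zero (1 + j173·0.02) = 1 + j3.46 → |·| ≈ 3.6016, ∠ ≈ 73.88°
pole (1 + j173·1) = 1 + j173 → |·| ≈ 173, ∠ ≈ 89.67°
pole (1 + j173·0.25) = 1 + j43.25 → |·| ≈ 43.262, ∠ ≈ 88.68°
|G| = 12.5 · 3.6016 / (173 · 43.262) ≈ 0.0060152
Gain = 20 log₁₀(0.0060152) ≈ -44.41 dB
∠G = (73.88°) − (89.67° + 88.68°) = -104.47°

At ω = 217 rad/s:
zero (1 + j217·0.02) = 1 + j4.34 → |·| ≈ 4.4537, ∠ ≈ 77.02°
pole (1 + j217·1) = 1 + j217 → |·| ≈ 217, ∠ ≈ 89.74°
pole (1 + j217·0.25) = 1 + j54.25 → |·| ≈ 54.259, ∠ ≈ 88.94°
|G| = 12.5 · 4.4537 / (217 · 54.259) ≈ 0.0047282
Gain = 20 log₁₀(0.0047282) ≈ -46.51 dB
∠G = (77.02°) − (89.74° + 88.94°) = -101.66°

ω = 173: -44.4 dB, -104.5°; ω = 217: -46.5 dB, -101.7°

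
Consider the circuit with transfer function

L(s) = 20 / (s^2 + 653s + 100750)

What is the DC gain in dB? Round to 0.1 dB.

L(0) = 20 / 100750 ≈ 0.00019851
20 log₁₀(0.00019851) ≈ -74.04 dB

-74.0 dB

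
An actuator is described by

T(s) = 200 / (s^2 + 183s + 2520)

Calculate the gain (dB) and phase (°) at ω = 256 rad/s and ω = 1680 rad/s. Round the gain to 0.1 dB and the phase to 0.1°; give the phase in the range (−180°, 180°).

Substitute s = j256:
Numerator: 200 = 200 + j0
Denominator: (j256)^2 + 183(j256) + 2520 = -63016 + j46848
|N| = √(200² + 0²) ≈ 200, ∠N ≈ 0.00°
|D| = √(63016² + 46848²) ≈ 78522, ∠D ≈ 143.37°
|T| = 200 / 78522 ≈ 0.0025471
Gain = 20 log₁₀(0.0025471) ≈ -51.88 dB
∠T = 0.00° − 143.37° = -143.37°

Substitute s = j1680:
Numerator: 200 = 200 + j0
Denominator: (j1680)^2 + 183(j1680) + 2520 = -2819880 + j307440
|N| = √(200² + 0²) ≈ 200, ∠N ≈ 0.00°
|D| = √(2819880² + 307440²) ≈ 2.8366e+06, ∠D ≈ 173.78°
|T| = 200 / 2.8366e+06 ≈ 7.0507e-05
Gain = 20 log₁₀(7.0507e-05) ≈ -83.04 dB
∠T = 0.00° − 173.78° = -173.78°

ω = 256: -51.9 dB, -143.4°; ω = 1680: -83.0 dB, -173.8°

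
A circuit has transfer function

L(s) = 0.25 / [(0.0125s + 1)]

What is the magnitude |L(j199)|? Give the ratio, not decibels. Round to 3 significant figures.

At ω = 199 rad/s:
pole (1 + j199·0.0125) = 1 + j2.4875 → |·| ≈ 2.681, ∠ ≈ 68.10°
|L| = 0.25 · 1 / (2.681) ≈ 0.093249

0.0932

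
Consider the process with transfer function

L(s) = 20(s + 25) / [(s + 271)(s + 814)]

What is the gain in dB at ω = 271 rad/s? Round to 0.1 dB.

At s = jω = j271:
zero (s+25): 25 + j271 → |·| = √(25²+271²) = √74066 ≈ 272.15, ∠ = arctan(271/25) ≈ 84.73°
pole (s+271): 271 + j271 → |·| = √(271²+271²) = √146882 ≈ 383.25, ∠ = arctan(271/271) ≈ 45.00°
pole (s+814): 814 + j271 → |·| = √(814²+271²) = √736037 ≈ 857.93, ∠ = arctan(271/814) ≈ 18.41°
|L| = 20 · 272.15 / 3.288e+05 ≈ 0.016554
Gain = 20 log₁₀(0.016554) ≈ -35.62 dB

-35.6 dB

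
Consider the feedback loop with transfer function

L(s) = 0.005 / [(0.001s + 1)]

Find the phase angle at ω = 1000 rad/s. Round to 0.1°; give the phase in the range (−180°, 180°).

-45.0°

At ω = 1000 rad/s:
pole (1 + j1000·0.001) = 1 + j1 → |·| ≈ 1.4142, ∠ ≈ 45.00°
∠L = (0°) − (45.00°) = -45.00°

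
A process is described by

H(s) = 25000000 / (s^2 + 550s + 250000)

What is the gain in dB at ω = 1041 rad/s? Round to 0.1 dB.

At s = jω = j1041:
quadratic: (j1041)² + 550·j1041 + 250000 = -833681 + j572550 → |·| ≈ 1.0114e+06, ∠ ≈ 145.52°
|H| = 25000000 / 1.0114e+06 ≈ 24.718
Gain = 20 log₁₀(24.718) ≈ 27.86 dB

27.9 dB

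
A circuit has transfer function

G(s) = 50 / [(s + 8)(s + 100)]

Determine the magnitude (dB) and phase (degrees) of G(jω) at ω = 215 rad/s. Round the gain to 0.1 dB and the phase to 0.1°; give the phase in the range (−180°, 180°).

-60.2 dB, -152.9°

At s = jω = j215:
pole (s+8): 8 + j215 → |·| = √(8²+215²) = √46289 ≈ 215.15, ∠ = arctan(215/8) ≈ 87.87°
pole (s+100): 100 + j215 → |·| = √(100²+215²) = √56225 ≈ 237.12, ∠ = arctan(215/100) ≈ 65.06°
|G| = 50 / 51016 ≈ 0.00098008
Gain = 20 log₁₀(0.00098008) ≈ -60.17 dB
∠G = 0.00° − 152.93° = -152.93°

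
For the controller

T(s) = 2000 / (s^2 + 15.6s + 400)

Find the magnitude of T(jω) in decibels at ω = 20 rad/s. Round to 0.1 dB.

At s = jω = j20:
quadratic: (j20)² + 15.6·j20 + 400 = 0 + j312 → |·| ≈ 312, ∠ ≈ 90.00°
|T| = 2000 / 312 ≈ 6.4103
Gain = 20 log₁₀(6.4103) ≈ 16.14 dB

16.1 dB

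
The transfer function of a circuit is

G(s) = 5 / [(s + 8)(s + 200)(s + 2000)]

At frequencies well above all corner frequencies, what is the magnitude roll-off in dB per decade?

Each pole contributes −20 dB/decade at high frequency; each zero contributes +20 dB/decade.
Net: 0 zero(s) − 3 pole(s) → -60 dB/decade.

-60 dB/decade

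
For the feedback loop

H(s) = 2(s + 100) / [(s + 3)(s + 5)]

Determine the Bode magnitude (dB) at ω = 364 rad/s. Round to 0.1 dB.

-44.9 dB

At s = jω = j364:
zero (s+100): 100 + j364 → |·| = √(100²+364²) = √142496 ≈ 377.49, ∠ = arctan(364/100) ≈ 74.64°
pole (s+3): 3 + j364 → |·| = √(3²+364²) = √132505 ≈ 364.01, ∠ = arctan(364/3) ≈ 89.53°
pole (s+5): 5 + j364 → |·| = √(5²+364²) = √132521 ≈ 364.03, ∠ = arctan(364/5) ≈ 89.21°
|H| = 2 · 377.49 / 1.3251e+05 ≈ 0.0056975
Gain = 20 log₁₀(0.0056975) ≈ -44.89 dB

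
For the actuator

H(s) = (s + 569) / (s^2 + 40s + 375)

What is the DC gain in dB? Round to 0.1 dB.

3.6 dB

H(0) = 569 / 375 ≈ 1.5173
20 log₁₀(1.5173) ≈ 3.62 dB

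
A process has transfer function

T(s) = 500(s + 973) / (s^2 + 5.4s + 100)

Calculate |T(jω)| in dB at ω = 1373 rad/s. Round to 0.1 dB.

At s = jω = j1373:
zero (s+973): 973 + j1373 → |·| = √(973²+1373²) = √2831858 ≈ 1682.8, ∠ = arctan(1373/973) ≈ 54.68°
quadratic: (j1373)² + 5.4·j1373 + 100 = -1885029 + j7414.2 → |·| ≈ 1.885e+06, ∠ ≈ 179.77°
|T| = 500 · 1682.8 / 1.885e+06 ≈ 0.44637
Gain = 20 log₁₀(0.44637) ≈ -7.01 dB

-7.0 dB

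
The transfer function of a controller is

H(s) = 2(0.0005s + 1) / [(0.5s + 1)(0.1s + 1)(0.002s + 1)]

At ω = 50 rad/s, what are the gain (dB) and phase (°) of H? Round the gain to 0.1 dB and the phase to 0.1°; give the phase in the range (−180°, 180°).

At ω = 50 rad/s:
zero (1 + j50·0.0005) = 1 + j0.025 → |·| ≈ 1.0003, ∠ ≈ 1.43°
pole (1 + j50·0.5) = 1 + j25 → |·| ≈ 25.02, ∠ ≈ 87.71°
pole (1 + j50·0.1) = 1 + j5 → |·| ≈ 5.099, ∠ ≈ 78.69°
pole (1 + j50·0.002) = 1 + j0.1 → |·| ≈ 1.005, ∠ ≈ 5.71°
|H| = 2 · 1.0003 / (25.02 · 5.099 · 1.005) ≈ 0.015603
Gain = 20 log₁₀(0.015603) ≈ -36.14 dB
∠H = (1.43°) − (87.71° + 78.69° + 5.71°) = -170.68°

-36.1 dB, -170.7°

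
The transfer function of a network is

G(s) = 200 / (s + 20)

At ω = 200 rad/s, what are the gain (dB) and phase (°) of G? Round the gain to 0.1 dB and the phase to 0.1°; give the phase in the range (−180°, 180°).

At s = jω = j200:
pole (s+20): 20 + j200 → |·| = √(20²+200²) = √40400 ≈ 201, ∠ = arctan(200/20) ≈ 84.29°
|G| = 200 / 201 ≈ 0.99502
Gain = 20 log₁₀(0.99502) ≈ -0.04 dB
∠G = 0.00° − 84.29° = -84.29°

-0.0 dB, -84.3°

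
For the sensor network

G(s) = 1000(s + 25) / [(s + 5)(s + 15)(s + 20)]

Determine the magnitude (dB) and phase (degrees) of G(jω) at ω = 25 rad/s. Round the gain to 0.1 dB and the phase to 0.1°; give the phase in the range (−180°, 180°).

3.4 dB, -144.1°

At s = jω = j25:
zero (s+25): 25 + j25 → |·| = √(25²+25²) = √1250 ≈ 35.355, ∠ = arctan(25/25) ≈ 45.00°
pole (s+5): 5 + j25 → |·| = √(5²+25²) = √650 ≈ 25.495, ∠ = arctan(25/5) ≈ 78.69°
pole (s+15): 15 + j25 → |·| = √(15²+25²) = √850 ≈ 29.155, ∠ = arctan(25/15) ≈ 59.04°
pole (s+20): 20 + j25 → |·| = √(20²+25²) = √1025 ≈ 32.016, ∠ = arctan(25/20) ≈ 51.34°
|G| = 1000 · 35.355 / 23798 ≈ 1.4856
Gain = 20 log₁₀(1.4856) ≈ 3.44 dB
∠G = 45.00° − 189.07° = -144.07°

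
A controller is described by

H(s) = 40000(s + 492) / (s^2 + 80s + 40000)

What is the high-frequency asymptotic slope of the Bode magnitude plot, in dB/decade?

Each pole contributes −20 dB/decade at high frequency; each zero contributes +20 dB/decade.
Net: 1 zero(s) − 2 pole(s) → -20 dB/decade.

-20 dB/decade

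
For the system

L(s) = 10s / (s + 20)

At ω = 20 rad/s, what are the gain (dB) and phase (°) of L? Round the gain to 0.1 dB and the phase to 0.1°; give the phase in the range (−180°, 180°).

At s = jω = j20:
zero at origin: s = j20 → |·| = 20, ∠ = 90.00°
pole (s+20): 20 + j20 → |·| = √(20²+20²) = √800 ≈ 28.284, ∠ = arctan(20/20) ≈ 45.00°
|L| = 10 · 20 / 28.284 ≈ 7.0711
Gain = 20 log₁₀(7.0711) ≈ 16.99 dB
∠L = 90.00° − 45.00° = 45.00°

17.0 dB, 45.0°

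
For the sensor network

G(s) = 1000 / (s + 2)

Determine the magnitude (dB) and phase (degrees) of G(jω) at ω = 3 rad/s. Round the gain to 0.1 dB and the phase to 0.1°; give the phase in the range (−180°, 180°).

At s = jω = j3:
pole (s+2): 2 + j3 → |·| = √(2²+3²) = √13 ≈ 3.6056, ∠ = arctan(3/2) ≈ 56.31°
|G| = 1000 / 3.6056 ≈ 277.35
Gain = 20 log₁₀(277.35) ≈ 48.86 dB
∠G = 0.00° − 56.31° = -56.31°

48.9 dB, -56.3°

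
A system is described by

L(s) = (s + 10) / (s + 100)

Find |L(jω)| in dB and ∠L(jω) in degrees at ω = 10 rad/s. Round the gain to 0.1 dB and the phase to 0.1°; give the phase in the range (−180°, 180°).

At s = jω = j10:
zero (s+10): 10 + j10 → |·| = √(10²+10²) = √200 ≈ 14.142, ∠ = arctan(10/10) ≈ 45.00°
pole (s+100): 100 + j10 → |·| = √(100²+10²) = √10100 ≈ 100.5, ∠ = arctan(10/100) ≈ 5.71°
|L| = 1 · 14.142 / 100.5 ≈ 0.14072
Gain = 20 log₁₀(0.14072) ≈ -17.03 dB
∠L = 45.00° − 5.71° = 39.29°

-17.0 dB, 39.3°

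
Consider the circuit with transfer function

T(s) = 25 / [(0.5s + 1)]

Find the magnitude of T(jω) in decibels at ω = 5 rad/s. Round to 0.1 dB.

At ω = 5 rad/s:
pole (1 + j5·0.5) = 1 + j2.5 → |·| ≈ 2.6926, ∠ ≈ 68.20°
|T| = 25 · 1 / (2.6926) ≈ 9.2847
Gain = 20 log₁₀(9.2847) ≈ 19.36 dB

19.4 dB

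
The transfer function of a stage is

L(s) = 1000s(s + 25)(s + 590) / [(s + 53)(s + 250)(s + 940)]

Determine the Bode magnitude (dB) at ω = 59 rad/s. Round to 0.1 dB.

At s = jω = j59:
zero (s+25): 25 + j59 → |·| = √(25²+59²) = √4106 ≈ 64.078, ∠ = arctan(59/25) ≈ 67.04°
zero (s+590): 590 + j59 → |·| = √(590²+59²) = √351581 ≈ 592.94, ∠ = arctan(59/590) ≈ 5.71°
zero at origin: s = j59 → |·| = 59, ∠ = 90.00°
pole (s+53): 53 + j59 → |·| = √(53²+59²) = √6290 ≈ 79.31, ∠ = arctan(59/53) ≈ 48.07°
pole (s+250): 250 + j59 → |·| = √(250²+59²) = √65981 ≈ 256.87, ∠ = arctan(59/250) ≈ 13.28°
pole (s+940): 940 + j59 → |·| = √(940²+59²) = √887081 ≈ 941.85, ∠ = arctan(59/940) ≈ 3.59°
|L| = 1000 · 2.2417e+06 / 1.9188e+07 ≈ 116.83
Gain = 20 log₁₀(116.83) ≈ 41.35 dB

41.4 dB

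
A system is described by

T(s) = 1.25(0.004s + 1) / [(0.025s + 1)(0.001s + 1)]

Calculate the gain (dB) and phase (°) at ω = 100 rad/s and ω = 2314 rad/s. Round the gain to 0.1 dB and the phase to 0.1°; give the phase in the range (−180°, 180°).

ω = 100: -6.1 dB, -52.1°; ω = 2314: -22.0 dB, -71.8°

At ω = 100 rad/s:
zero (1 + j100·0.004) = 1 + j0.4 → |·| ≈ 1.077, ∠ ≈ 21.80°
pole (1 + j100·0.025) = 1 + j2.5 → |·| ≈ 2.6926, ∠ ≈ 68.20°
pole (1 + j100·0.001) = 1 + j0.1 → |·| ≈ 1.005, ∠ ≈ 5.71°
|T| = 1.25 · 1.077 / (2.6926 · 1.005) ≈ 0.49749
Gain = 20 log₁₀(0.49749) ≈ -6.06 dB
∠T = (21.80°) − (68.20° + 5.71°) = -52.11°

At ω = 2314 rad/s:
zero (1 + j2314·0.004) = 1 + j9.256 → |·| ≈ 9.3099, ∠ ≈ 83.83°
pole (1 + j2314·0.025) = 1 + j57.85 → |·| ≈ 57.859, ∠ ≈ 89.01°
pole (1 + j2314·0.001) = 1 + j2.314 → |·| ≈ 2.5208, ∠ ≈ 66.63°
|T| = 1.25 · 9.3099 / (57.859 · 2.5208) ≈ 0.079789
Gain = 20 log₁₀(0.079789) ≈ -21.96 dB
∠T = (83.83°) − (89.01° + 66.63°) = -71.81°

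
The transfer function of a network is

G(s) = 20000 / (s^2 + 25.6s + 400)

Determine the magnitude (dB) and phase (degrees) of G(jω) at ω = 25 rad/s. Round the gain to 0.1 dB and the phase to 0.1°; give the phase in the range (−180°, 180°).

At s = jω = j25:
quadratic: (j25)² + 25.6·j25 + 400 = -225 + j640 → |·| ≈ 678.4, ∠ ≈ 109.37°
|G| = 20000 / 678.4 ≈ 29.481
Gain = 20 log₁₀(29.481) ≈ 29.39 dB
∠G = 0.00° − 109.37° = -109.37°

29.4 dB, -109.4°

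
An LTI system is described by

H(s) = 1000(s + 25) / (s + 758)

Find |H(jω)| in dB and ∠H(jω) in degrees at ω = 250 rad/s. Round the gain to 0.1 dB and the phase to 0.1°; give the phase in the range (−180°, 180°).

50.0 dB, 66.0°

At s = jω = j250:
zero (s+25): 25 + j250 → |·| = √(25²+250²) = √63125 ≈ 251.25, ∠ = arctan(250/25) ≈ 84.29°
pole (s+758): 758 + j250 → |·| = √(758²+250²) = √637064 ≈ 798.16, ∠ = arctan(250/758) ≈ 18.25°
|H| = 1000 · 251.25 / 798.16 ≈ 314.79
Gain = 20 log₁₀(314.79) ≈ 49.96 dB
∠H = 84.29° − 18.25° = 66.04°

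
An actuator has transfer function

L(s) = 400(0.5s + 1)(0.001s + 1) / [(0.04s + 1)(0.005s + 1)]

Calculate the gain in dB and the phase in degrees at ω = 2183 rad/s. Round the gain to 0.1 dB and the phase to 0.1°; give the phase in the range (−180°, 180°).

60.8 dB, -18.8°

At ω = 2183 rad/s:
zero (1 + j2183·0.5) = 1 + j1091.5 → |·| ≈ 1091.5, ∠ ≈ 89.95°
zero (1 + j2183·0.001) = 1 + j2.183 → |·| ≈ 2.4011, ∠ ≈ 65.39°
pole (1 + j2183·0.04) = 1 + j87.32 → |·| ≈ 87.326, ∠ ≈ 89.34°
pole (1 + j2183·0.005) = 1 + j10.915 → |·| ≈ 10.961, ∠ ≈ 84.77°
|L| = 400 · 1091.5 · 2.4011 / (87.326 · 10.961) ≈ 1095.2
Gain = 20 log₁₀(1095.2) ≈ 60.79 dB
∠L = (89.95° + 65.39°) − (89.34° + 84.77°) = -18.77°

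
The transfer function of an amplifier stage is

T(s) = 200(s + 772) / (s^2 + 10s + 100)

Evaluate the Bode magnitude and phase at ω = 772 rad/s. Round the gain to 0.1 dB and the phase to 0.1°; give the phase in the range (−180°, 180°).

At s = jω = j772:
zero (s+772): 772 + j772 → |·| = √(772²+772²) = √1191968 ≈ 1091.8, ∠ = arctan(772/772) ≈ 45.00°
quadratic: (j772)² + 10·j772 + 100 = -595884 + j7720 → |·| ≈ 5.9593e+05, ∠ ≈ 179.26°
|T| = 200 · 1091.8 / 5.9593e+05 ≈ 0.36642
Gain = 20 log₁₀(0.36642) ≈ -8.72 dB
∠T = 45.00° − 179.26° = -134.26°

-8.7 dB, -134.3°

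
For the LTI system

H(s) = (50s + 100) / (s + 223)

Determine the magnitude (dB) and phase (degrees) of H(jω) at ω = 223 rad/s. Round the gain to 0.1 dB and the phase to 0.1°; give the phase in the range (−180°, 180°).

31.0 dB, 44.5°

Substitute s = j223:
Numerator: 50(j223) + 100 = 100 + j11150
Denominator: (j223) + 223 = 223 + j223
|N| = √(100² + 11150²) ≈ 11150, ∠N ≈ 89.49°
|D| = √(223² + 223²) ≈ 315.37, ∠D ≈ 45.00°
|H| = 11150 / 315.37 ≈ 35.355
Gain = 20 log₁₀(35.355) ≈ 30.97 dB
∠H = 89.49° − 45.00° = 44.49°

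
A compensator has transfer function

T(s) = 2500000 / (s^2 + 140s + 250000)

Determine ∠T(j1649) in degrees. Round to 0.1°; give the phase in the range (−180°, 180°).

-174.7°

At s = jω = j1649:
quadratic: (j1649)² + 140·j1649 + 250000 = -2469201 + j230860 → |·| ≈ 2.48e+06, ∠ ≈ 174.66°
∠T = 0.00° − 174.66° = -174.66°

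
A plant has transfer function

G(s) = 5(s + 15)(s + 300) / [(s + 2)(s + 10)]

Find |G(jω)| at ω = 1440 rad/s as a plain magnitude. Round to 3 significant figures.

At s = jω = j1440:
zero (s+15): 15 + j1440 → |·| = √(15²+1440²) = √2073825 ≈ 1440.1, ∠ = arctan(1440/15) ≈ 89.40°
zero (s+300): 300 + j1440 → |·| = √(300²+1440²) = √2163600 ≈ 1470.9, ∠ = arctan(1440/300) ≈ 78.23°
pole (s+2): 2 + j1440 → |·| = √(2²+1440²) = √2073604 ≈ 1440, ∠ = arctan(1440/2) ≈ 89.92°
pole (s+10): 10 + j1440 → |·| = √(10²+1440²) = √2073700 ≈ 1440, ∠ = arctan(1440/10) ≈ 89.60°
|G| = 5 · 2.1182e+06 / 2.0736e+06 ≈ 5.1075

5.11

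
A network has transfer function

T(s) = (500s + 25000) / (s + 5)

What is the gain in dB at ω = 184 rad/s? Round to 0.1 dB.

Substitute s = j184:
Numerator: 500(j184) + 25000 = 25000 + j92000
Denominator: (j184) + 5 = 5 + j184
|N| = √(25000² + 92000²) ≈ 95336, ∠N ≈ 74.80°
|D| = √(5² + 184²) ≈ 184.07, ∠D ≈ 88.44°
|T| = 95336 / 184.07 ≈ 517.93
Gain = 20 log₁₀(517.93) ≈ 54.29 dB

54.3 dB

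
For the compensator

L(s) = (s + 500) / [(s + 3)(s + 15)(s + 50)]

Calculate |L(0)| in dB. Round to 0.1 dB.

-13.1 dB

L(0) = 1·500 / (3·15·50) ≈ 0.22222
20 log₁₀(0.22222) ≈ -13.06 dB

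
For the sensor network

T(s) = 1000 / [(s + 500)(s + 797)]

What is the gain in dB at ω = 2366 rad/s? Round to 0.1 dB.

-75.6 dB

At s = jω = j2366:
pole (s+500): 500 + j2366 → |·| = √(500²+2366²) = √5847956 ≈ 2418.3, ∠ = arctan(2366/500) ≈ 78.07°
pole (s+797): 797 + j2366 → |·| = √(797²+2366²) = √6233165 ≈ 2496.6, ∠ = arctan(2366/797) ≈ 71.38°
|T| = 1000 / 6.0375e+06 ≈ 0.00016563
Gain = 20 log₁₀(0.00016563) ≈ -75.62 dB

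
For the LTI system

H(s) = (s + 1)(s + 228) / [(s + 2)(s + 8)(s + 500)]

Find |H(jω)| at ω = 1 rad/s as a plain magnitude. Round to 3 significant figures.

At s = jω = j1:
zero (s+1): 1 + j1 → |·| = √(1²+1²) = √2 ≈ 1.4142, ∠ = arctan(1/1) ≈ 45.00°
zero (s+228): 228 + j1 → |·| = √(228²+1²) = √51985 ≈ 228, ∠ = arctan(1/228) ≈ 0.25°
pole (s+2): 2 + j1 → |·| = √(2²+1²) = √5 ≈ 2.2361, ∠ = arctan(1/2) ≈ 26.57°
pole (s+8): 8 + j1 → |·| = √(8²+1²) = √65 ≈ 8.0623, ∠ = arctan(1/8) ≈ 7.13°
pole (s+500): 500 + j1 → |·| = √(500²+1²) = √250001 ≈ 500, ∠ = arctan(1/500) ≈ 0.11°
|H| = 1 · 322.44 / 9014.1 ≈ 0.035771

0.0358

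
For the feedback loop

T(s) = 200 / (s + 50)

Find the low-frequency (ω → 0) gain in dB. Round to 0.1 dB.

12.0 dB

T(0) = 200 / (50) = 4
20 log₁₀(4) ≈ 12.04 dB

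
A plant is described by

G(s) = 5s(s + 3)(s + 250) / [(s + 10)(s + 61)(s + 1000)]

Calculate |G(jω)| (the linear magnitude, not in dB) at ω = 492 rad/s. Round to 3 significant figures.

At s = jω = j492:
zero (s+3): 3 + j492 → |·| = √(3²+492²) = √242073 ≈ 492.01, ∠ = arctan(492/3) ≈ 89.65°
zero (s+250): 250 + j492 → |·| = √(250²+492²) = √304564 ≈ 551.87, ∠ = arctan(492/250) ≈ 63.06°
zero at origin: s = j492 → |·| = 492, ∠ = 90.00°
pole (s+10): 10 + j492 → |·| = √(10²+492²) = √242164 ≈ 492.1, ∠ = arctan(492/10) ≈ 88.84°
pole (s+61): 61 + j492 → |·| = √(61²+492²) = √245785 ≈ 495.77, ∠ = arctan(492/61) ≈ 82.93°
pole (s+1000): 1000 + j492 → |·| = √(1000²+492²) = √1242064 ≈ 1114.5, ∠ = arctan(492/1000) ≈ 26.20°
|G| = 5 · 1.3359e+08 / 2.719e+08 ≈ 2.4566

2.46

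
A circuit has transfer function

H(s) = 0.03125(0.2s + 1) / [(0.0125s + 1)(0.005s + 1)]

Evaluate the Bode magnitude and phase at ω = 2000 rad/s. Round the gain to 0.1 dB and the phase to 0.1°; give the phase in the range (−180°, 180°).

At ω = 2000 rad/s:
zero (1 + j2000·0.2) = 1 + j400 → |·| ≈ 400, ∠ ≈ 89.86°
pole (1 + j2000·0.0125) = 1 + j25 → |·| ≈ 25.02, ∠ ≈ 87.71°
pole (1 + j2000·0.005) = 1 + j10 → |·| ≈ 10.05, ∠ ≈ 84.29°
|H| = 0.03125 · 400 / (25.02 · 10.05) ≈ 0.049711
Gain = 20 log₁₀(0.049711) ≈ -26.07 dB
∠H = (89.86°) − (87.71° + 84.29°) = -82.14°

-26.1 dB, -82.1°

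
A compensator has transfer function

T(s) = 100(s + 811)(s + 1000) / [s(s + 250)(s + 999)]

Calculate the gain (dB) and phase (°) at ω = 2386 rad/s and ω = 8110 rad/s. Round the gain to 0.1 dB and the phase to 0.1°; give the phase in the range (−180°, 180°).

At s = jω = j2386:
zero (s+811): 811 + j2386 → |·| = √(811²+2386²) = √6350717 ≈ 2520.1, ∠ = arctan(2386/811) ≈ 71.23°
zero (s+1000): 1000 + j2386 → |·| = √(1000²+2386²) = √6692996 ≈ 2587.1, ∠ = arctan(2386/1000) ≈ 67.26°
pole (s+250): 250 + j2386 → |·| = √(250²+2386²) = √5755496 ≈ 2399.1, ∠ = arctan(2386/250) ≈ 84.02°
pole (s+999): 999 + j2386 → |·| = √(999²+2386²) = √6690997 ≈ 2586.7, ∠ = arctan(2386/999) ≈ 67.28°
pole at origin: |s| = 2386, ∠ = 90.00° (in denominator)
|T| = 100 · 6.5198e+06 / 1.4807e+10 ≈ 0.044032
Gain = 20 log₁₀(0.044032) ≈ -27.12 dB
∠T = 138.49° − 241.30° = -102.81°

At s = jω = j8110:
zero (s+811): 811 + j8110 → |·| = √(811²+8110²) = √66429821 ≈ 8150.4, ∠ = arctan(8110/811) ≈ 84.29°
zero (s+1000): 1000 + j8110 → |·| = √(1000²+8110²) = √66772100 ≈ 8171.4, ∠ = arctan(8110/1000) ≈ 82.97°
pole (s+250): 250 + j8110 → |·| = √(250²+8110²) = √65834600 ≈ 8113.9, ∠ = arctan(8110/250) ≈ 88.23°
pole (s+999): 999 + j8110 → |·| = √(999²+8110²) = √66770101 ≈ 8171.3, ∠ = arctan(8110/999) ≈ 82.98°
pole at origin: |s| = 8110, ∠ = 90.00° (in denominator)
|T| = 100 · 6.66e+07 / 5.377e+11 ≈ 0.012386
Gain = 20 log₁₀(0.012386) ≈ -38.14 dB
∠T = 167.26° − 261.21° = -93.95°

ω = 2386: -27.1 dB, -102.8°; ω = 8110: -38.1 dB, -94.0°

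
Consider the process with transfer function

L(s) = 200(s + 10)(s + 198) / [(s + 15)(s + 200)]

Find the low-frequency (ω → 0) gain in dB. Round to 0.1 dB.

L(0) = 200·10·198 / (15·200) = 132
20 log₁₀(132) ≈ 42.41 dB

42.4 dB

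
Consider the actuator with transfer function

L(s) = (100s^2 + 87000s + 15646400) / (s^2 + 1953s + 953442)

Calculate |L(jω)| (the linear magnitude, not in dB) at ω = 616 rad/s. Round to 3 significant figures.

Substitute s = j616:
Numerator: 100(j616)^2 + 87000(j616) + 15646400 = -22299200 + j53592000
Denominator: (j616)^2 + 1953(j616) + 953442 = 573986 + j1203048
|N| = √(22299200² + 53592000²) ≈ 5.8046e+07, ∠N ≈ 112.59°
|D| = √(573986² + 1203048²) ≈ 1.333e+06, ∠D ≈ 64.49°
|L| = 5.8046e+07 / 1.333e+06 ≈ 43.545

43.5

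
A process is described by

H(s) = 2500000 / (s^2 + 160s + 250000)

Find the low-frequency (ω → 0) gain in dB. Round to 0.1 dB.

H(0) = 2500000 / 250000 = 10
20 log₁₀(10) ≈ 20.00 dB

20.0 dB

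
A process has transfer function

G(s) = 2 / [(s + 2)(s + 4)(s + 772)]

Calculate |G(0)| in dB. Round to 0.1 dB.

G(0) = 2 / (2·4·772) ≈ 0.00032383
20 log₁₀(0.00032383) ≈ -69.79 dB

-69.8 dB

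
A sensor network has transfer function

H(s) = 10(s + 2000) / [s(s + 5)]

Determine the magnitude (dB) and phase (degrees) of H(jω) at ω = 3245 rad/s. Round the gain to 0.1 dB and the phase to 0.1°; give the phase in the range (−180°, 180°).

At s = jω = j3245:
zero (s+2000): 2000 + j3245 → |·| = √(2000²+3245²) = √14530025 ≈ 3811.8, ∠ = arctan(3245/2000) ≈ 58.35°
pole (s+5): 5 + j3245 → |·| = √(5²+3245²) = √10530050 ≈ 3245, ∠ = arctan(3245/5) ≈ 89.91°
pole at origin: |s| = 3245, ∠ = 90.00° (in denominator)
|H| = 10 · 3811.8 / 1.053e+07 ≈ 0.0036199
Gain = 20 log₁₀(0.0036199) ≈ -48.83 dB
∠H = 58.35° − 179.91° = -121.56°

-48.8 dB, -121.6°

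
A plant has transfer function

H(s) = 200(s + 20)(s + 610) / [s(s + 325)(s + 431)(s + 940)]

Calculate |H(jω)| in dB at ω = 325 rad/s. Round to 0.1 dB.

At s = jω = j325:
zero (s+20): 20 + j325 → |·| = √(20²+325²) = √106025 ≈ 325.61, ∠ = arctan(325/20) ≈ 86.48°
zero (s+610): 610 + j325 → |·| = √(610²+325²) = √477725 ≈ 691.18, ∠ = arctan(325/610) ≈ 28.05°
pole (s+325): 325 + j325 → |·| = √(325²+325²) = √211250 ≈ 459.62, ∠ = arctan(325/325) ≈ 45.00°
pole (s+431): 431 + j325 → |·| = √(431²+325²) = √291386 ≈ 539.8, ∠ = arctan(325/431) ≈ 37.02°
pole (s+940): 940 + j325 → |·| = √(940²+325²) = √989225 ≈ 994.6, ∠ = arctan(325/940) ≈ 19.07°
pole at origin: |s| = 325, ∠ = 90.00° (in denominator)
|H| = 200 · 2.2506e+05 / 8.0198e+10 ≈ 0.00056126
Gain = 20 log₁₀(0.00056126) ≈ -65.02 dB

-65.0 dB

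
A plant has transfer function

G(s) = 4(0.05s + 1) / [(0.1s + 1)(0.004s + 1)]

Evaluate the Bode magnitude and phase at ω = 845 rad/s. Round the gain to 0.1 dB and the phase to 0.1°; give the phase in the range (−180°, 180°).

-4.9 dB, -74.2°

At ω = 845 rad/s:
zero (1 + j845·0.05) = 1 + j42.25 → |·| ≈ 42.262, ∠ ≈ 88.64°
pole (1 + j845·0.1) = 1 + j84.5 → |·| ≈ 84.506, ∠ ≈ 89.32°
pole (1 + j845·0.004) = 1 + j3.38 → |·| ≈ 3.5248, ∠ ≈ 73.52°
|G| = 4 · 42.262 / (84.506 · 3.5248) ≈ 0.56753
Gain = 20 log₁₀(0.56753) ≈ -4.92 dB
∠G = (88.64°) − (89.32° + 73.52°) = -74.20°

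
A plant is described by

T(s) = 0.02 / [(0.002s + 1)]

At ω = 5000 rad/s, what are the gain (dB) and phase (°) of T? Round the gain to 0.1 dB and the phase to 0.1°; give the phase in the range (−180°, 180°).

At ω = 5000 rad/s:
pole (1 + j5000·0.002) = 1 + j10 → |·| ≈ 10.05, ∠ ≈ 84.29°
|T| = 0.02 · 1 / (10.05) ≈ 0.00199
Gain = 20 log₁₀(0.00199) ≈ -54.02 dB
∠T = (0°) − (84.29°) = -84.29°

-54.0 dB, -84.3°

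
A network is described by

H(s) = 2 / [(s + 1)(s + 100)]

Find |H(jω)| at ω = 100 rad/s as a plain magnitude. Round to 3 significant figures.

0.000141

At s = jω = j100:
pole (s+1): 1 + j100 → |·| = √(1²+100²) = √10001 ≈ 100, ∠ = arctan(100/1) ≈ 89.43°
pole (s+100): 100 + j100 → |·| = √(100²+100²) = √20000 ≈ 141.42, ∠ = arctan(100/100) ≈ 45.00°
|H| = 2 / 14142 ≈ 0.00014142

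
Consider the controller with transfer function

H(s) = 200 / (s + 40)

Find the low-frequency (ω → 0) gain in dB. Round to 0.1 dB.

H(0) = 200 / (40) = 5
20 log₁₀(5) ≈ 13.98 dB

14.0 dB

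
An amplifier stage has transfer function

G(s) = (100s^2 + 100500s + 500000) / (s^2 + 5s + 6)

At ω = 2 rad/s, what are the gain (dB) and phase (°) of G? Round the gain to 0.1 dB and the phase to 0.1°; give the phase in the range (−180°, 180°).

Substitute s = j2:
Numerator: 100(j2)^2 + 100500(j2) + 500000 = 499600 + j201000
Denominator: (j2)^2 + 5(j2) + 6 = 2 + j10
|N| = √(499600² + 201000²) ≈ 5.3852e+05, ∠N ≈ 21.92°
|D| = √(2² + 10²) ≈ 10.198, ∠D ≈ 78.69°
|G| = 5.3852e+05 / 10.198 ≈ 52806
Gain = 20 log₁₀(52806) ≈ 94.45 dB
∠G = 21.92° − 78.69° = -56.77°

94.5 dB, -56.8°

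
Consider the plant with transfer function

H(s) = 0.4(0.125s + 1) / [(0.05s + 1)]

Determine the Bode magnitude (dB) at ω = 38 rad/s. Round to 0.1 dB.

At ω = 38 rad/s:
zero (1 + j38·0.125) = 1 + j4.75 → |·| ≈ 4.8541, ∠ ≈ 78.11°
pole (1 + j38·0.05) = 1 + j1.9 → |·| ≈ 2.1471, ∠ ≈ 62.24°
|H| = 0.4 · 4.8541 / (2.1471) ≈ 0.90431
Gain = 20 log₁₀(0.90431) ≈ -0.87 dB

-0.9 dB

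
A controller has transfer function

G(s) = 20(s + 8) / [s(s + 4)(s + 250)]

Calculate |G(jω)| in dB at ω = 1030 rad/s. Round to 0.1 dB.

-94.7 dB

At s = jω = j1030:
zero (s+8): 8 + j1030 → |·| = √(8²+1030²) = √1060964 ≈ 1030, ∠ = arctan(1030/8) ≈ 89.55°
pole (s+4): 4 + j1030 → |·| = √(4²+1030²) = √1060916 ≈ 1030, ∠ = arctan(1030/4) ≈ 89.78°
pole (s+250): 250 + j1030 → |·| = √(250²+1030²) = √1123400 ≈ 1059.9, ∠ = arctan(1030/250) ≈ 76.36°
pole at origin: |s| = 1030, ∠ = 90.00° (in denominator)
|G| = 20 · 1030 / 1.1244e+09 ≈ 1.8321e-05
Gain = 20 log₁₀(1.8321e-05) ≈ -94.74 dB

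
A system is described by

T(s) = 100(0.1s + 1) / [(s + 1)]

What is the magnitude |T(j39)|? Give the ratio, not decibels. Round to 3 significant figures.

10.3

At ω = 39 rad/s:
zero (1 + j39·0.1) = 1 + j3.9 → |·| ≈ 4.0262, ∠ ≈ 75.62°
pole (1 + j39·1) = 1 + j39 → |·| ≈ 39.013, ∠ ≈ 88.53°
|T| = 100 · 4.0262 / (39.013) ≈ 10.32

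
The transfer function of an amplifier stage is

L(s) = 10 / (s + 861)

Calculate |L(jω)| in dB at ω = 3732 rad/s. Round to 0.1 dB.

-51.7 dB

At s = jω = j3732:
pole (s+861): 861 + j3732 → |·| = √(861²+3732²) = √14669145 ≈ 3830, ∠ = arctan(3732/861) ≈ 77.01°
|L| = 10 / 3830 ≈ 0.002611
Gain = 20 log₁₀(0.002611) ≈ -51.66 dB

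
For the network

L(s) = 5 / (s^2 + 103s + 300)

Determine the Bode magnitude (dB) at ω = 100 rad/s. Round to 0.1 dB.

Substitute s = j100:
Numerator: 5 = 5 + j0
Denominator: (j100)^2 + 103(j100) + 300 = -9700 + j10300
|N| = √(5² + 0²) ≈ 5, ∠N ≈ 0.00°
|D| = √(9700² + 10300²) ≈ 14148, ∠D ≈ 133.28°
|L| = 5 / 14148 ≈ 0.00035341
Gain = 20 log₁₀(0.00035341) ≈ -69.03 dB

-69.0 dB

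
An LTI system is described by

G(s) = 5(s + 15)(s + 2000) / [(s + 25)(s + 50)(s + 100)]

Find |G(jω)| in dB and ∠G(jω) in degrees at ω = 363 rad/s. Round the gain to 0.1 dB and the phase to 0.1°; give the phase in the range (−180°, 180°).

-22.7 dB, -144.9°

At s = jω = j363:
zero (s+15): 15 + j363 → |·| = √(15²+363²) = √131994 ≈ 363.31, ∠ = arctan(363/15) ≈ 87.63°
zero (s+2000): 2000 + j363 → |·| = √(2000²+363²) = √4131769 ≈ 2032.7, ∠ = arctan(363/2000) ≈ 10.29°
pole (s+25): 25 + j363 → |·| = √(25²+363²) = √132394 ≈ 363.86, ∠ = arctan(363/25) ≈ 86.06°
pole (s+50): 50 + j363 → |·| = √(50²+363²) = √134269 ≈ 366.43, ∠ = arctan(363/50) ≈ 82.16°
pole (s+100): 100 + j363 → |·| = √(100²+363²) = √141769 ≈ 376.52, ∠ = arctan(363/100) ≈ 74.60°
|G| = 5 · 7.385e+05 / 5.0201e+07 ≈ 0.073554
Gain = 20 log₁₀(0.073554) ≈ -22.67 dB
∠G = 97.92° − 242.82° = -144.90°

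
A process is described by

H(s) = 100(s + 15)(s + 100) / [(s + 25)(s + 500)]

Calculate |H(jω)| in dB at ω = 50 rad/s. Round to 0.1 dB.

At s = jω = j50:
zero (s+15): 15 + j50 → |·| = √(15²+50²) = √2725 ≈ 52.202, ∠ = arctan(50/15) ≈ 73.30°
zero (s+100): 100 + j50 → |·| = √(100²+50²) = √12500 ≈ 111.8, ∠ = arctan(50/100) ≈ 26.57°
pole (s+25): 25 + j50 → |·| = √(25²+50²) = √3125 ≈ 55.902, ∠ = arctan(50/25) ≈ 63.43°
pole (s+500): 500 + j50 → |·| = √(500²+50²) = √252500 ≈ 502.49, ∠ = arctan(50/500) ≈ 5.71°
|H| = 100 · 5836.2 / 28090 ≈ 20.777
Gain = 20 log₁₀(20.777) ≈ 26.35 dB

26.4 dB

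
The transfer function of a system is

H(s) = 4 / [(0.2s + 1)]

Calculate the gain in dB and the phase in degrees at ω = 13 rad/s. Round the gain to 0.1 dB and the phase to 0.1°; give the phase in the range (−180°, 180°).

At ω = 13 rad/s:
pole (1 + j13·0.2) = 1 + j2.6 → |·| ≈ 2.7857, ∠ ≈ 68.96°
|H| = 4 · 1 / (2.7857) ≈ 1.4359
Gain = 20 log₁₀(1.4359) ≈ 3.14 dB
∠H = (0°) − (68.96°) = -68.96°

3.1 dB, -69.0°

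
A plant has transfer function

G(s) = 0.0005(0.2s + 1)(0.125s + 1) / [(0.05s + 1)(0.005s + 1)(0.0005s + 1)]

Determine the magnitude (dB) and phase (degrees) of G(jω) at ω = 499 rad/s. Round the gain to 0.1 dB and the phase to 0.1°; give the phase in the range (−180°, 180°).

-26.9 dB, 8.6°

At ω = 499 rad/s:
zero (1 + j499·0.2) = 1 + j99.8 → |·| ≈ 99.805, ∠ ≈ 89.43°
zero (1 + j499·0.125) = 1 + j62.375 → |·| ≈ 62.383, ∠ ≈ 89.08°
pole (1 + j499·0.05) = 1 + j24.95 → |·| ≈ 24.97, ∠ ≈ 87.70°
pole (1 + j499·0.005) = 1 + j2.495 → |·| ≈ 2.6879, ∠ ≈ 68.16°
pole (1 + j499·0.0005) = 1 + j0.2495 → |·| ≈ 1.0307, ∠ ≈ 14.01°
|G| = 0.0005 · 99.805 · 62.383 / (24.97 · 2.6879 · 1.0307) ≈ 0.045001
Gain = 20 log₁₀(0.045001) ≈ -26.94 dB
∠G = (89.43° + 89.08°) − (87.70° + 68.16° + 14.01°) = 8.64°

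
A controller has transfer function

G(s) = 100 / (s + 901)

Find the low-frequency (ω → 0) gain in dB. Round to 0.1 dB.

G(0) = 100 / (901) ≈ 0.11099
20 log₁₀(0.11099) ≈ -19.09 dB

-19.1 dB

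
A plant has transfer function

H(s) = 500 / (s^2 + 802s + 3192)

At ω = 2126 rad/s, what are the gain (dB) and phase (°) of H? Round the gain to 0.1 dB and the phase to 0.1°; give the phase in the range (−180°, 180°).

-79.7 dB, -159.3°

Substitute s = j2126:
Numerator: 500 = 500 + j0
Denominator: (j2126)^2 + 802(j2126) + 3192 = -4516684 + j1705052
|N| = √(500² + 0²) ≈ 500, ∠N ≈ 0.00°
|D| = √(4516684² + 1705052²) ≈ 4.8278e+06, ∠D ≈ 159.32°
|H| = 500 / 4.8278e+06 ≈ 0.00010357
Gain = 20 log₁₀(0.00010357) ≈ -79.70 dB
∠H = 0.00° − 159.32° = -159.32°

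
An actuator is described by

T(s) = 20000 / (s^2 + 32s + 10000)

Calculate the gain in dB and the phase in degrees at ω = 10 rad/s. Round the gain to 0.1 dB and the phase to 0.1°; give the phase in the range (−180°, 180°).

6.1 dB, -1.9°

At s = jω = j10:
quadratic: (j10)² + 32·j10 + 10000 = 9900 + j320 → |·| ≈ 9905.2, ∠ ≈ 1.85°
|T| = 20000 / 9905.2 ≈ 2.0191
Gain = 20 log₁₀(2.0191) ≈ 6.10 dB
∠T = 0.00° − 1.85° = -1.85°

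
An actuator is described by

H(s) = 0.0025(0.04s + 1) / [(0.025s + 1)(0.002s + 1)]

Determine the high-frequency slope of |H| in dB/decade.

Each pole contributes −20 dB/decade at high frequency; each zero contributes +20 dB/decade.
Net: 1 zero(s) − 2 pole(s) → -20 dB/decade.

-20 dB/decade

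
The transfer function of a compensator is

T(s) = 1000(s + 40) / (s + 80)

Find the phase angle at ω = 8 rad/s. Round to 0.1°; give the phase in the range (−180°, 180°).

At s = jω = j8:
zero (s+40): 40 + j8 → |·| = √(40²+8²) = √1664 ≈ 40.792, ∠ = arctan(8/40) ≈ 11.31°
pole (s+80): 80 + j8 → |·| = √(80²+8²) = √6464 ≈ 80.399, ∠ = arctan(8/80) ≈ 5.71°
∠T = 11.31° − 5.71° = 5.60°

5.6°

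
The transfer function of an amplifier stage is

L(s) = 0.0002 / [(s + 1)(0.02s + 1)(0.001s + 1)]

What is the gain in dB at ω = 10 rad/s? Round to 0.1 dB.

-94.2 dB

At ω = 10 rad/s:
pole (1 + j10·1) = 1 + j10 → |·| ≈ 10.05, ∠ ≈ 84.29°
pole (1 + j10·0.02) = 1 + j0.2 → |·| ≈ 1.0198, ∠ ≈ 11.31°
pole (1 + j10·0.001) = 1 + j0.01 → |·| ≈ 1, ∠ ≈ 0.57°
|L| = 0.0002 · 1 / (10.05 · 1.0198 · 1) ≈ 1.9514e-05
Gain = 20 log₁₀(1.9514e-05) ≈ -94.19 dB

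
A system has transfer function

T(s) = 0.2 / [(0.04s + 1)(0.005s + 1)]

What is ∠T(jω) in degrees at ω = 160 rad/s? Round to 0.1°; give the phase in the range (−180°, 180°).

At ω = 160 rad/s:
pole (1 + j160·0.04) = 1 + j6.4 → |·| ≈ 6.4777, ∠ ≈ 81.12°
pole (1 + j160·0.005) = 1 + j0.8 → |·| ≈ 1.2806, ∠ ≈ 38.66°
∠T = (0°) − (81.12° + 38.66°) = -119.78°

-119.8°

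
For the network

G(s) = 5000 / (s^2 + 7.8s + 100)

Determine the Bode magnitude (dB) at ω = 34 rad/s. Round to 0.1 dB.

13.2 dB

At s = jω = j34:
quadratic: (j34)² + 7.8·j34 + 100 = -1056 + j265.2 → |·| ≈ 1088.8, ∠ ≈ 165.90°
|G| = 5000 / 1088.8 ≈ 4.5922
Gain = 20 log₁₀(4.5922) ≈ 13.24 dB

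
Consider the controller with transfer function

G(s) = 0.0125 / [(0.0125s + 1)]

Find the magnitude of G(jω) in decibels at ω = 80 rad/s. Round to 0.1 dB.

-41.1 dB

At ω = 80 rad/s:
pole (1 + j80·0.0125) = 1 + j1 → |·| ≈ 1.4142, ∠ ≈ 45.00°
|G| = 0.0125 · 1 / (1.4142) ≈ 0.0088389
Gain = 20 log₁₀(0.0088389) ≈ -41.07 dB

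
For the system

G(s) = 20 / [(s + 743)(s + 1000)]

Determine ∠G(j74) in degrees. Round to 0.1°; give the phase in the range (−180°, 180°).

At s = jω = j74:
pole (s+743): 743 + j74 → |·| = √(743²+74²) = √557525 ≈ 746.68, ∠ = arctan(74/743) ≈ 5.69°
pole (s+1000): 1000 + j74 → |·| = √(1000²+74²) = √1005476 ≈ 1002.7, ∠ = arctan(74/1000) ≈ 4.23°
∠G = 0.00° − 9.92° = -9.92°

-9.9°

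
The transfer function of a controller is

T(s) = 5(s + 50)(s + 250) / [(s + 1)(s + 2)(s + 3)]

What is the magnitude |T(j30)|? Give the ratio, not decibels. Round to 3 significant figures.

2.70

At s = jω = j30:
zero (s+50): 50 + j30 → |·| = √(50²+30²) = √3400 ≈ 58.31, ∠ = arctan(30/50) ≈ 30.96°
zero (s+250): 250 + j30 → |·| = √(250²+30²) = √63400 ≈ 251.79, ∠ = arctan(30/250) ≈ 6.84°
pole (s+1): 1 + j30 → |·| = √(1²+30²) = √901 ≈ 30.017, ∠ = arctan(30/1) ≈ 88.09°
pole (s+2): 2 + j30 → |·| = √(2²+30²) = √904 ≈ 30.067, ∠ = arctan(30/2) ≈ 86.19°
pole (s+3): 3 + j30 → |·| = √(3²+30²) = √909 ≈ 30.15, ∠ = arctan(30/3) ≈ 84.29°
|T| = 5 · 14682 / 27211 ≈ 2.6978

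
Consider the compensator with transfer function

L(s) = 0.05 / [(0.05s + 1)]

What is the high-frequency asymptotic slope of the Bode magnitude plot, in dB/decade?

-20 dB/decade

Each pole contributes −20 dB/decade at high frequency; each zero contributes +20 dB/decade.
Net: 0 zero(s) − 1 pole(s) → -20 dB/decade.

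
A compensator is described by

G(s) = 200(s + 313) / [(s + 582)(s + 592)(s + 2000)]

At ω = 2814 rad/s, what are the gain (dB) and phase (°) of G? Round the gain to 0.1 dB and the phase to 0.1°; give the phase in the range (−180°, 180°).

-94.0 dB, -127.4°

At s = jω = j2814:
zero (s+313): 313 + j2814 → |·| = √(313²+2814²) = √8016565 ≈ 2831.4, ∠ = arctan(2814/313) ≈ 83.65°
pole (s+582): 582 + j2814 → |·| = √(582²+2814²) = √8257320 ≈ 2873.6, ∠ = arctan(2814/582) ≈ 78.31°
pole (s+592): 592 + j2814 → |·| = √(592²+2814²) = √8269060 ≈ 2875.6, ∠ = arctan(2814/592) ≈ 78.12°
pole (s+2000): 2000 + j2814 → |·| = √(2000²+2814²) = √11918596 ≈ 3452.3, ∠ = arctan(2814/2000) ≈ 54.60°
|G| = 200 · 2831.4 / 2.8527e+10 ≈ 1.9851e-05
Gain = 20 log₁₀(1.9851e-05) ≈ -94.04 dB
∠G = 83.65° − 211.03° = -127.38°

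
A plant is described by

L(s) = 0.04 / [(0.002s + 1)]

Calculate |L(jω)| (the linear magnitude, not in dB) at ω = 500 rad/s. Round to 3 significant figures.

0.0283

At ω = 500 rad/s:
pole (1 + j500·0.002) = 1 + j1 → |·| ≈ 1.4142, ∠ ≈ 45.00°
|L| = 0.04 · 1 / (1.4142) ≈ 0.028285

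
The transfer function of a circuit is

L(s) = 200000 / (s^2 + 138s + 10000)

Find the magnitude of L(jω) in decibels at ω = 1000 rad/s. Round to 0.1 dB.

-14.0 dB

At s = jω = j1000:
quadratic: (j1000)² + 138·j1000 + 10000 = -990000 + j138000 → |·| ≈ 9.9957e+05, ∠ ≈ 172.06°
|L| = 200000 / 9.9957e+05 ≈ 0.20009
Gain = 20 log₁₀(0.20009) ≈ -13.98 dB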